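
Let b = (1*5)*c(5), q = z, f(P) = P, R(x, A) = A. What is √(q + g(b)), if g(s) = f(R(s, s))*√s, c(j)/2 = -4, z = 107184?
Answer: 4*√(6699 - 5*I*√10) ≈ 327.39 - 0.38636*I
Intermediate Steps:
c(j) = -8 (c(j) = 2*(-4) = -8)
q = 107184
b = -40 (b = (1*5)*(-8) = 5*(-8) = -40)
g(s) = s^(3/2) (g(s) = s*√s = s^(3/2))
√(q + g(b)) = √(107184 + (-40)^(3/2)) = √(107184 - 80*I*√10)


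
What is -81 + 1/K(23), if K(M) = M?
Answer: -1862/23 ≈ -80.957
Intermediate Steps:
-81 + 1/K(23) = -81 + 1/23 = -1862/23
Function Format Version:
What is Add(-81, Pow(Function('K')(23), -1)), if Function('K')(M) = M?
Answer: Rational(-1862, 23) ≈ -80.957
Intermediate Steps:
Add(-81, Pow(Function('K')(23), -1)) = Add(-81, Pow(23, -1)) = Add(-81, Rational(1, 23)) = Rational(-1862, 23)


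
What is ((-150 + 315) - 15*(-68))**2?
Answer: 1404225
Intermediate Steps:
((-150 + 315) - 15*(-68))**2 = (165 + 1020)**2 = 1185**2 = 1404225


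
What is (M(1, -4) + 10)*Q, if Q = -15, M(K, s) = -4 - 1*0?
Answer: -90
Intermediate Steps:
M(K, s) = -4 (M(K, s) = -4 + 0 = -4)
(M(1, -4) + 10)*Q = (-4 + 10)*(-15) = 6*(-15) = -90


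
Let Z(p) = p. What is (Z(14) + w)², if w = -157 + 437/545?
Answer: 6005940004/297025 ≈ 20220.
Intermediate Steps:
w = -85128/545 (w = -157 + 437*(1/545) = -157 + 437/545 = -85128/545 ≈ -156.20)
(Z(14) + w)² = (14 - 85128/545)² = (-77498/545)² = 6005940004/297025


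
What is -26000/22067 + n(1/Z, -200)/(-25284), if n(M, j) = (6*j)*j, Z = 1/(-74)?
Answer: -496122000/46495169 ≈ -10.670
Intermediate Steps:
Z = -1/74 ≈ -0.013514
n(M, j) = 6*j²
-26000/22067 + n(1/Z, -200)/(-25284) = -26000/22067 + (6*(-200)²)/(-25284) = -26000*1/22067 + (6*40000)*(-1/25284) = -26000/22067 + 240000*(-1/25284) = -26000/22067 - 20000/2107 = -496122000/46495169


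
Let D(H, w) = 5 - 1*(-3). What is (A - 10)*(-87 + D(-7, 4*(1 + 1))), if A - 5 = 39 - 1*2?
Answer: -2528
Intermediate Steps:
A = 42 (A = 5 + (39 - 1*2) = 5 + (39 - 2) = 5 + 37 = 42)
D(H, w) = 8 (D(H, w) = 5 + 3 = 8)
(A - 10)*(-87 + D(-7, 4*(1 + 1))) = (42 - 10)*(-87 + 8) = 32*(-79) = -2528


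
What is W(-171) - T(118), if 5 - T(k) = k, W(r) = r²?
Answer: 29354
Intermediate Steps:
T(k) = 5 - k
W(-171) - T(118) = (-171)² - (5 - 1*118) = 29241 - (5 - 118) = 29241 - 1*(-113) = 29241 + 113 = 29354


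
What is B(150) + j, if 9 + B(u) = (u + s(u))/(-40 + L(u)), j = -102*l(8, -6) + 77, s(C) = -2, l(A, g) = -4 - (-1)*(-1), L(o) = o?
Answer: 31864/55 ≈ 579.35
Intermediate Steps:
l(A, g) = -5 (l(A, g) = -4 - 1*1 = -4 - 1 = -5)
j = 587 (j = -102*(-5) + 77 = 510 + 77 = 587)
B(u) = -9 + (-2 + u)/(-40 + u) (B(u) = -9 + (u - 2)/(-40 + u) = -9 + (-2 + u)/(-40 + u))
B(150) + j = 2*(179 - 4*150)/(-40 + 150) + 587 = 2*(179 - 600)/110 + 587 = 2*(1/110)*(-421) + 587 = -421/55 + 587 = 31864/55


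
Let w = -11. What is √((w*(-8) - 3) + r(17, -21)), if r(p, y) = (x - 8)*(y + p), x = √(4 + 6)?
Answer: √(117 - 4*√10) ≈ 10.215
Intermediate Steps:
x = √10 ≈ 3.1623
r(p, y) = (-8 + √10)*(p + y) (r(p, y) = (√10 - 8)*(y + p) = (-8 + √10)*(p + y))
√((w*(-8) - 3) + r(17, -21)) = √((-11*(-8) - 3) + (-8*17 - 8*(-21) + 17*√10 - 21*√10)) = √((88 - 3) + (-136 + 168 + 17*√10 - 21*√10)) = √(85 + (32 - 4*√10)) = √(117 - 4*√10)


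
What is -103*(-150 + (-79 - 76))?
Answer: 31415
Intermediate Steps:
-103*(-150 + (-79 - 76)) = -103*(-150 - 155) = -103*(-305) = 31415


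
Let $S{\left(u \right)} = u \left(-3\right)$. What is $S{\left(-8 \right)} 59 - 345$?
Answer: $1071$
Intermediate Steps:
$S{\left(u \right)} = - 3 u$
$S{\left(-8 \right)} 59 - 345 = \left(-3\right) \left(-8\right) 59 - 345 = 24 \cdot 59 - 345 = 1416 - 345 = 1071$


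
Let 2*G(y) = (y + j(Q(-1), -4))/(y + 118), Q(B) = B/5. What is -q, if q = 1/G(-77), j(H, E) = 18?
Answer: 82/59 ≈ 1.3898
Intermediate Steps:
Q(B) = B/5 (Q(B) = B*(1/5) = B/5)
G(y) = (18 + y)/(2*(118 + y)) (G(y) = ((y + 18)/(y + 118))/2 = ((18 + y)/(118 + y))/2 = (18 + y)/(2*(118 + y)))
q = -82/59 (q = 1/((18 - 77)/(2*(118 - 77))) = 1/((1/2)*(-59)/41) = 1/((1/2)*(1/41)*(-59)) = 1/(-59/82) = -82/59 ≈ -1.3898)
-q = -1*(-82/59) = 82/59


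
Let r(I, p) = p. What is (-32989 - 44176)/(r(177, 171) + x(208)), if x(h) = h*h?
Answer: -15433/8687 ≈ -1.7766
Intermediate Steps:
x(h) = h**2
(-32989 - 44176)/(r(177, 171) + x(208)) = (-32989 - 44176)/(171 + 208**2) = -77165/(171 + 43264) = -77165/43435 = -77165*1/43435 = -15433/8687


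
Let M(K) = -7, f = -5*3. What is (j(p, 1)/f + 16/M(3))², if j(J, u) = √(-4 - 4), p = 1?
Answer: 57208/11025 + 64*I*√2/105 ≈ 5.1889 + 0.862*I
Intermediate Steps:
f = -15
j(J, u) = 2*I*√2 (j(J, u) = √(-8) = 2*I*√2)
(j(p, 1)/f + 16/M(3))² = ((2*I*√2)/(-15) + 16/(-7))² = ((2*I*√2)*(-1/15) + 16*(-⅐))² = (-2*I*√2/15 - 16/7)² = (-16/7 - 2*I*√2/15)²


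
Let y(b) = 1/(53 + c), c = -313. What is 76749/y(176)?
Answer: -19954740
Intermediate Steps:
y(b) = -1/260 (y(b) = 1/(53 - 313) = 1/(-260) = -1/260)
76749/y(176) = 76749/(-1/260) = 76749*(-260) = -19954740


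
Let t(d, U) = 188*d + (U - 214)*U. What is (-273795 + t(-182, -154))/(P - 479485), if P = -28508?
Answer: 251339/507993 ≈ 0.49477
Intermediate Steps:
t(d, U) = 188*d + U*(-214 + U) (t(d, U) = 188*d + (-214 + U)*U = 188*d + U*(-214 + U))
(-273795 + t(-182, -154))/(P - 479485) = (-273795 + ((-154)² - 214*(-154) + 188*(-182)))/(-28508 - 479485) = (-273795 + (23716 + 32956 - 34216))/(-507993) = (-273795 + 22456)*(-1/507993) = -251339*(-1/507993) = 251339/507993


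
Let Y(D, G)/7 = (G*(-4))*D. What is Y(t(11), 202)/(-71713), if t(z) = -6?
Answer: -33936/71713 ≈ -0.47322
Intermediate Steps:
Y(D, G) = -28*D*G (Y(D, G) = 7*((G*(-4))*D) = 7*((-4*G)*D) = 7*(-4*D*G) = -28*D*G)
Y(t(11), 202)/(-71713) = -28*(-6)*202/(-71713) = 33936*(-1/71713) = -33936/71713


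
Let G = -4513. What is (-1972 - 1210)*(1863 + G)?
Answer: 8432300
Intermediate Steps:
(-1972 - 1210)*(1863 + G) = (-1972 - 1210)*(1863 - 4513) = -3182*(-2650) = 8432300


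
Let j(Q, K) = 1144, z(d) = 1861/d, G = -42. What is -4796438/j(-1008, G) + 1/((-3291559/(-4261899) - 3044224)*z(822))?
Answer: -57904839381953290932119/13810902225914757964 ≈ -4192.7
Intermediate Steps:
-4796438/j(-1008, G) + 1/((-3291559/(-4261899) - 3044224)*z(822)) = -4796438/1144 + 1/((-3291559/(-4261899) - 3044224)*((1861/822))) = -4796438*1/1144 + 1/((-3291559*(-1/4261899) - 3044224)*((1861*(1/822)))) = -2398219/572 + 1/((3291559/4261899 - 3044224)*(1861/822)) = -2398219/572 + (822/1861)/(-12974171929817/4261899) = -2398219/572 - 4261899/12974171929817*822/1861 = -2398219/572 - 3503280978/24144933961389437 = -57904839381953290932119/13810902225914757964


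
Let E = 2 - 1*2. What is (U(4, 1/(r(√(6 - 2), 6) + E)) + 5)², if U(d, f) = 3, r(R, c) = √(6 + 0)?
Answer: 64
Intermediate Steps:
r(R, c) = √6
E = 0 (E = 2 - 2 = 0)
(U(4, 1/(r(√(6 - 2), 6) + E)) + 5)² = (3 + 5)² = 8² = 64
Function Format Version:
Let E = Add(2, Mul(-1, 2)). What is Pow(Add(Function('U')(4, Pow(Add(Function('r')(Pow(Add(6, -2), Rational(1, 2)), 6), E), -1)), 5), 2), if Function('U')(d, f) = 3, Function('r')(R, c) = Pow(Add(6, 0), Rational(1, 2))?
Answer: 64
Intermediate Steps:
Function('r')(R, c) = Pow(6, Rational(1, 2))
E = 0 (E = Add(2, -2) = 0)
Pow(Add(Function('U')(4, Pow(Add(Function('r')(Pow(Add(6, -2), Rational(1, 2)), 6), E), -1)), 5), 2) = Pow(Add(3, 5), 2) = Pow(8, 2) = 64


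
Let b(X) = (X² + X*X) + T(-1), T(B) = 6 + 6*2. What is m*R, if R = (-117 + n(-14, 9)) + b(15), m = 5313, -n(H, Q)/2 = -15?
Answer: 2024253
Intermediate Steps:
n(H, Q) = 30 (n(H, Q) = -2*(-15) = 30)
T(B) = 18 (T(B) = 6 + 12 = 18)
b(X) = 18 + 2*X² (b(X) = (X² + X*X) + 18 = (X² + X²) + 18 = 2*X² + 18 = 18 + 2*X²)
R = 381 (R = (-117 + 30) + (18 + 2*15²) = -87 + (18 + 2*225) = -87 + (18 + 450) = -87 + 468 = 381)
m*R = 5313*381 = 2024253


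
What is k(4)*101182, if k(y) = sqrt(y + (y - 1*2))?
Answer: 101182*sqrt(6) ≈ 2.4784e+5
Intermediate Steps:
k(y) = sqrt(-2 + 2*y) (k(y) = sqrt(y + (y - 2)) = sqrt(y + (-2 + y)) = sqrt(-2 + 2*y))
k(4)*101182 = sqrt(-2 + 2*4)*101182 = sqrt(-2 + 8)*101182 = sqrt(6)*101182 = 101182*sqrt(6)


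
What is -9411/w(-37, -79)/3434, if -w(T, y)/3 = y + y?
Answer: -3137/542572 ≈ -0.0057817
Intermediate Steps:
w(T, y) = -6*y (w(T, y) = -3*(y + y) = -6*y)
-9411/w(-37, -79)/3434 = -9411/((-6*(-79)))/3434 = -9411/474*(1/3434) = -9411*1/474*(1/3434) = -3137/158*1/3434 = -3137/542572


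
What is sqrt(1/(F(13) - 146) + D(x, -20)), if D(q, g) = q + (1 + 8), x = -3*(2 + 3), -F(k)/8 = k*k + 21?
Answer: I*sqrt(339898)/238 ≈ 2.4496*I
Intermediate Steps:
F(k) = -168 - 8*k**2 (F(k) = -8*(k*k + 21) = -8*(k**2 + 21) = -8*(21 + k**2) = -168 - 8*k**2)
x = -15 (x = -3*5 = -15)
D(q, g) = 9 + q (D(q, g) = q + 9 = 9 + q)
sqrt(1/(F(13) - 146) + D(x, -20)) = sqrt(1/((-168 - 8*13**2) - 146) + (9 - 15)) = sqrt(1/((-168 - 8*169) - 146) - 6) = sqrt(1/((-168 - 1352) - 146) - 6) = sqrt(1/(-1520 - 146) - 6) = sqrt(1/(-1666) - 6) = sqrt(-1/1666 - 6) = sqrt(-9997/1666) = I*sqrt(339898)/238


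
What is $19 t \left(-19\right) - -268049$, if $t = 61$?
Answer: $246028$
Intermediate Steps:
$19 t \left(-19\right) - -268049 = 19 \cdot 61 \left(-19\right) - -268049 = 1159 \left(-19\right) + 268049 = -22021 + 268049 = 246028$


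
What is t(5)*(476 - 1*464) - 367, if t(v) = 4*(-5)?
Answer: -607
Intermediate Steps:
t(v) = -20
t(5)*(476 - 1*464) - 367 = -20*(476 - 1*464) - 367 = -20*(476 - 464) - 367 = -20*12 - 367 = -240 - 367 = -607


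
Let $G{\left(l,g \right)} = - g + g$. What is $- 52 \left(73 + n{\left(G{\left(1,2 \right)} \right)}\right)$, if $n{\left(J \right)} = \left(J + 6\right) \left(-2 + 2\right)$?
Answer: $-3796$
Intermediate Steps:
$G{\left(l,g \right)} = 0$
$n{\left(J \right)} = 0$ ($n{\left(J \right)} = \left(6 + J\right) 0 = 0$)
$- 52 \left(73 + n{\left(G{\left(1,2 \right)} \right)}\right) = - 52 \left(73 + 0\right) = \left(-52\right) 73 = -3796$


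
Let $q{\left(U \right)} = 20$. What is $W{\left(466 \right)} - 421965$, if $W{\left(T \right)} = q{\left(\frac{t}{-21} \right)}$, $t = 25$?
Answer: $-421945$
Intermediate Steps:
$W{\left(T \right)} = 20$
$W{\left(466 \right)} - 421965 = 20 - 421965 = -421945$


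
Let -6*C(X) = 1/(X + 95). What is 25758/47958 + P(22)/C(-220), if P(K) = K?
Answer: 131888793/7993 ≈ 16501.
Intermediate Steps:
C(X) = -1/(6*(95 + X)) (C(X) = -1/(6*(X + 95)) = -1/(6*(95 + X)))
25758/47958 + P(22)/C(-220) = 25758/47958 + 22/((-1/(570 + 6*(-220)))) = 25758*(1/47958) + 22/((-1/(570 - 1320))) = 4293/7993 + 22/((-1/(-750))) = 4293/7993 + 22/((-1*(-1/750))) = 4293/7993 + 22/(1/750) = 4293/7993 + 22*750 = 4293/7993 + 16500 = 131888793/7993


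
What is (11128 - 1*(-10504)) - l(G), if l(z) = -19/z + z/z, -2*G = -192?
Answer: 2076595/96 ≈ 21631.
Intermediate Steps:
G = 96 (G = -½*(-192) = 96)
l(z) = 1 - 19/z (l(z) = -19/z + 1 = 1 - 19/z)
(11128 - 1*(-10504)) - l(G) = (11128 - 1*(-10504)) - (-19 + 96)/96 = (11128 + 10504) - 77/96 = 21632 - 1*77/96 = 21632 - 77/96 = 2076595/96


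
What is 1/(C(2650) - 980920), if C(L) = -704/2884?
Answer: -721/707243496 ≈ -1.0195e-6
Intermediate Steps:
C(L) = -176/721 (C(L) = -704*1/2884 = -176/721)
1/(C(2650) - 980920) = 1/(-176/721 - 980920) = 1/(-707243496/721) = -721/707243496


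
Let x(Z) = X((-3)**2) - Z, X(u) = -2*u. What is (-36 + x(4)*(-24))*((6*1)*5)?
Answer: 14760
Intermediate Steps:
x(Z) = -18 - Z (x(Z) = -2*(-3)**2 - Z = -2*9 - Z = -18 - Z)
(-36 + x(4)*(-24))*((6*1)*5) = (-36 + (-18 - 1*4)*(-24))*((6*1)*5) = (-36 + (-18 - 4)*(-24))*(6*5) = (-36 - 22*(-24))*30 = (-36 + 528)*30 = 492*30 = 14760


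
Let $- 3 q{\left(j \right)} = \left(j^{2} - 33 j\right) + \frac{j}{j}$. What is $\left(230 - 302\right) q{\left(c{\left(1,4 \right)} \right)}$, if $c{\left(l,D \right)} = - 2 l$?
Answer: $1704$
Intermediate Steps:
$q{\left(j \right)} = - \frac{1}{3} + 11 j - \frac{j^{2}}{3}$ ($q{\left(j \right)} = - \frac{\left(j^{2} - 33 j\right) + \frac{j}{j}}{3} = - \frac{\left(j^{2} - 33 j\right) + 1}{3} = - \frac{1 + j^{2} - 33 j}{3} = - \frac{1}{3} + 11 j - \frac{j^{2}}{3}$)
$\left(230 - 302\right) q{\left(c{\left(1,4 \right)} \right)} = \left(230 - 302\right) \left(- \frac{1}{3} + 11 \left(\left(-2\right) 1\right) - \frac{\left(\left(-2\right) 1\right)^{2}}{3}\right) = \left(230 - 302\right) \left(- \frac{1}{3} + 11 \left(-2\right) - \frac{\left(-2\right)^{2}}{3}\right) = - 72 \left(- \frac{1}{3} - 22 - \frac{4}{3}\right) = \left(-72\right) \left(- \frac{71}{3}\right) = 1704$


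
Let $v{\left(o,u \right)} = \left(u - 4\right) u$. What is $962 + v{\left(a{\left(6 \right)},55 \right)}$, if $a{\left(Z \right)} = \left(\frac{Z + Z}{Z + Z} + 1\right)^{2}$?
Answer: $3767$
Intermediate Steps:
$a{\left(Z \right)} = 4$ ($a{\left(Z \right)} = \left(\frac{2 Z}{2 Z} + 1\right)^{2} = \left(2 Z \frac{1}{2 Z} + 1\right)^{2} = \left(1 + 1\right)^{2} = 2^{2} = 4$)
$v{\left(o,u \right)} = u \left(-4 + u\right)$ ($v{\left(o,u \right)} = \left(-4 + u\right) u = u \left(-4 + u\right)$)
$962 + v{\left(a{\left(6 \right)},55 \right)} = 962 + 55 \left(-4 + 55\right) = 962 + 55 \cdot 51 = 962 + 2805 = 3767$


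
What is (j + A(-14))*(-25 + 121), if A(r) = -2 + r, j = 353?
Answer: 32352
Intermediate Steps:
(j + A(-14))*(-25 + 121) = (353 + (-2 - 14))*(-25 + 121) = (353 - 16)*96 = 337*96 = 32352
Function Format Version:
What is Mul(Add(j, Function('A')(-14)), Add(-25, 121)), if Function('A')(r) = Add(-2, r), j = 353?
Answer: 32352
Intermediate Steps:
Mul(Add(j, Function('A')(-14)), Add(-25, 121)) = Mul(Add(353, Add(-2, -14)), Add(-25, 121)) = Mul(Add(353, -16), 96) = Mul(337, 96) = 32352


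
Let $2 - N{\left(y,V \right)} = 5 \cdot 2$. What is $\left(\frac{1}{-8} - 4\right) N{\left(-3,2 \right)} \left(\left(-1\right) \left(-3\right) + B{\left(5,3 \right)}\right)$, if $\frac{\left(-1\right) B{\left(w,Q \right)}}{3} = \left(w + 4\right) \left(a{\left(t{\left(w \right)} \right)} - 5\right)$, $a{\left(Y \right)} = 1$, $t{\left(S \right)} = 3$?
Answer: $3663$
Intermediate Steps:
$N{\left(y,V \right)} = -8$ ($N{\left(y,V \right)} = 2 - 5 \cdot 2 = 2 - 10 = -8$)
$B{\left(w,Q \right)} = 48 + 12 w$ ($B{\left(w,Q \right)} = - 3 \left(w + 4\right) \left(1 - 5\right) = - 3 \left(4 + w\right) \left(-4\right) = - 3 \left(-16 - 4 w\right) = 48 + 12 w$)
$\left(\frac{1}{-8} - 4\right) N{\left(-3,2 \right)} \left(\left(-1\right) \left(-3\right) + B{\left(5,3 \right)}\right) = \left(\frac{1}{-8} - 4\right) \left(- 8 \left(\left(-1\right) \left(-3\right) + \left(48 + 12 \cdot 5\right)\right)\right) = \left(- \frac{1}{8} - 4\right) \left(- 8 \left(3 + \left(48 + 60\right)\right)\right) = - \frac{33 \left(- 8 \left(3 + 108\right)\right)}{8} = - \frac{33 \left(\left(-8\right) 111\right)}{8} = \left(- \frac{33}{8}\right) \left(-888\right) = 3663$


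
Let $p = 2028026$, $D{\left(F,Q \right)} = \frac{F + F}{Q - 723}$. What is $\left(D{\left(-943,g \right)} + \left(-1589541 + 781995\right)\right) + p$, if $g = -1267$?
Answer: $\frac{1214378543}{995} \approx 1.2205 \cdot 10^{6}$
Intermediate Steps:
$D{\left(F,Q \right)} = \frac{2 F}{-723 + Q}$
$\left(D{\left(-943,g \right)} + \left(-1589541 + 781995\right)\right) + p = \left(2 \left(-943\right) \frac{1}{-723 - 1267} + \left(-1589541 + 781995\right)\right) + 2028026 = \left(2 \left(-943\right) \frac{1}{-1990} - 807546\right) + 2028026 = \left(2 \left(-943\right) \left(- \frac{1}{1990}\right) - 807546\right) + 2028026 = \left(\frac{943}{995} - 807546\right) + 2028026 = - \frac{803507327}{995} + 2028026 = \frac{1214378543}{995}$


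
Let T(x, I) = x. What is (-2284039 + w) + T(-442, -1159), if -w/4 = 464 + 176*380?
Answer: -2553857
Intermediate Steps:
w = -269376 (w = -4*(464 + 176*380) = -4*(464 + 66880) = -4*67344 = -269376)
(-2284039 + w) + T(-442, -1159) = (-2284039 - 269376) - 442 = -2553415 - 442 = -2553857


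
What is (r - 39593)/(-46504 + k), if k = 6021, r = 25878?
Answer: 13715/40483 ≈ 0.33878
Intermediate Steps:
(r - 39593)/(-46504 + k) = (25878 - 39593)/(-46504 + 6021) = -13715/(-40483) = -13715*(-1/40483) = 13715/40483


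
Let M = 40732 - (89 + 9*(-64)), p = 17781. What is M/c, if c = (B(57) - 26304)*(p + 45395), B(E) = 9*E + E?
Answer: -41219/1625771184 ≈ -2.5354e-5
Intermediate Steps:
B(E) = 10*E
M = 41219 (M = 40732 - (89 - 576) = 40732 - 1*(-487) = 40732 + 487 = 41219)
c = -1625771184 (c = (10*57 - 26304)*(17781 + 45395) = (570 - 26304)*63176 = -25734*63176 = -1625771184)
M/c = 41219/(-1625771184) = 41219*(-1/1625771184) = -41219/1625771184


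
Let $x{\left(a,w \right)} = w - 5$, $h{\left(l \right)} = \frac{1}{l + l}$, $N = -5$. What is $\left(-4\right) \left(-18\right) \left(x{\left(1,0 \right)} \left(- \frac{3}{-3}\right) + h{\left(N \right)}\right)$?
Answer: $- \frac{1836}{5} \approx -367.2$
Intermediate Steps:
$h{\left(l \right)} = \frac{1}{2 l}$
$x{\left(a,w \right)} = -5 + w$
$\left(-4\right) \left(-18\right) \left(x{\left(1,0 \right)} \left(- \frac{3}{-3}\right) + h{\left(N \right)}\right) = \left(-4\right) \left(-18\right) \left(\left(-5 + 0\right) \left(- \frac{3}{-3}\right) + \frac{1}{2 \left(-5\right)}\right) = 72 \left(- 5 \left(\left(-3\right) \left(- \frac{1}{3}\right)\right) + \frac{1}{2} \left(- \frac{1}{5}\right)\right) = 72 \left(\left(-5\right) 1 - \frac{1}{10}\right) = 72 \left(-5 - \frac{1}{10}\right) = 72 \left(- \frac{51}{10}\right) = - \frac{1836}{5}$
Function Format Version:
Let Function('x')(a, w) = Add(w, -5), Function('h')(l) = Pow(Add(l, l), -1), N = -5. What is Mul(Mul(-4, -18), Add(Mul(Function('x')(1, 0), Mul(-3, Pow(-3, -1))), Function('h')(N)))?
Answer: Rational(-1836, 5) ≈ -367.20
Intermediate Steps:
Function('h')(l) = Mul(Rational(1, 2), Pow(l, -1)) (Function('h')(l) = Pow(Mul(2, l), -1) = Mul(Rational(1, 2), Pow(l, -1)))
Function('x')(a, w) = Add(-5, w)
Mul(Mul(-4, -18), Add(Mul(Function('x')(1, 0), Mul(-3, Pow(-3, -1))), Function('h')(N))) = Mul(Mul(-4, -18), Add(Mul(Add(-5, 0), Mul(-3, Pow(-3, -1))), Mul(Rational(1, 2), Pow(-5, -1)))) = Mul(72, Add(Mul(-5, Mul(-3, Rational(-1, 3))), Mul(Rational(1, 2), Rational(-1, 5)))) = Mul(72, Add(Mul(-5, 1), Rational(-1, 10))) = Mul(72, Add(-5, Rational(-1, 10))) = Mul(72, Rational(-51, 10)) = Rational(-1836, 5)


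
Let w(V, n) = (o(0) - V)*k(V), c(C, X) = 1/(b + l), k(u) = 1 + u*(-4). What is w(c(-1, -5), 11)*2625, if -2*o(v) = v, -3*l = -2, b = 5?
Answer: -39375/289 ≈ -136.25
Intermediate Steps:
l = 2/3 (l = -1/3*(-2) = 2/3 ≈ 0.66667)
o(v) = -v/2
k(u) = 1 - 4*u
c(C, X) = 3/17 (c(C, X) = 1/(5 + 2/3) = 1/(17/3) = 3/17)
w(V, n) = -V*(1 - 4*V) (w(V, n) = (-1/2*0 - V)*(1 - 4*V) = (0 - V)*(1 - 4*V) = (-V)*(1 - 4*V) = -V*(1 - 4*V))
w(c(-1, -5), 11)*2625 = (3*(-1 + 4*(3/17))/17)*2625 = (3*(-1 + 12/17)/17)*2625 = ((3/17)*(-5/17))*2625 = -15/289*2625 = -39375/289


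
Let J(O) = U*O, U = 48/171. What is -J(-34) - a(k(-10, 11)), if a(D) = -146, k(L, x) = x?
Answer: 8866/57 ≈ 155.54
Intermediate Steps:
U = 16/57 (U = 48*(1/171) = 16/57 ≈ 0.28070)
J(O) = 16*O/57
-J(-34) - a(k(-10, 11)) = -16*(-34)/57 - 1*(-146) = -1*(-544/57) + 146 = 544/57 + 146 = 8866/57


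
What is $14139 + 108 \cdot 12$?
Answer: $15435$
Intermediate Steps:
$14139 + 108 \cdot 12 = 14139 + 1296 = 15435$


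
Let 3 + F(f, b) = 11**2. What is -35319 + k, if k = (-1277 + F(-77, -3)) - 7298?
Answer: -43776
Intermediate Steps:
F(f, b) = 118 (F(f, b) = -3 + 11**2 = -3 + 121 = 118)
k = -8457 (k = (-1277 + 118) - 7298 = -1159 - 7298 = -8457)
-35319 + k = -35319 - 8457 = -43776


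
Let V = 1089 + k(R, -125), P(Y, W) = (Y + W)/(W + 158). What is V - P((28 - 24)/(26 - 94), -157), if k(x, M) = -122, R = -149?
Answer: 19109/17 ≈ 1124.1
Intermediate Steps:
P(Y, W) = (W + Y)/(158 + W)
V = 967 (V = 1089 - 122 = 967)
V - P((28 - 24)/(26 - 94), -157) = 967 - (-157 + (28 - 24)/(26 - 94))/(158 - 157) = 967 - (-157 + 4/(-68))/1 = 967 - (-157 + 4*(-1/68)) = 967 - (-157 - 1/17) = 967 - (-2670)/17 = 967 - 1*(-2670/17) = 967 + 2670/17 = 19109/17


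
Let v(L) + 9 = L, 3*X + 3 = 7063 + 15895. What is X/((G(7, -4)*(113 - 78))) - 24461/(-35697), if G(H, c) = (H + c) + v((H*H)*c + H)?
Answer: -21239044/48726405 ≈ -0.43588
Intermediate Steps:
X = 22955/3 (X = -1 + (7063 + 15895)/3 = -1 + (⅓)*22958 = -1 + 22958/3 = 22955/3 ≈ 7651.7)
v(L) = -9 + L
G(H, c) = -9 + c + 2*H + c*H² (G(H, c) = (H + c) + (-9 + ((H*H)*c + H)) = (H + c) + (-9 + (H²*c + H)) = (H + c) + (-9 + (c*H² + H)) = (H + c) + (-9 + (H + c*H²)) = (H + c) + (-9 + H + c*H²) = -9 + c + 2*H + c*H²)
X/((G(7, -4)*(113 - 78))) - 24461/(-35697) = 22955/(3*(((-9 + 7 - 4 + 7*(1 + 7*(-4)))*(113 - 78)))) - 24461/(-35697) = 22955/(3*(((-9 + 7 - 4 + 7*(1 - 28))*35))) - 24461*(-1/35697) = 22955/(3*(((-9 + 7 - 4 + 7*(-27))*35))) + 24461/35697 = 22955/(3*(((-9 + 7 - 4 - 189)*35))) + 24461/35697 = 22955/(3*((-195*35))) + 24461/35697 = (22955/3)/(-6825) + 24461/35697 = (22955/3)*(-1/6825) + 24461/35697 = -4591/4095 + 24461/35697 = -21239044/48726405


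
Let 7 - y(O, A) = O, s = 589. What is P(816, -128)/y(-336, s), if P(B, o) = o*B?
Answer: -104448/343 ≈ -304.51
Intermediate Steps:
y(O, A) = 7 - O
P(B, o) = B*o
P(816, -128)/y(-336, s) = (816*(-128))/(7 - 1*(-336)) = -104448/(7 + 336) = -104448/343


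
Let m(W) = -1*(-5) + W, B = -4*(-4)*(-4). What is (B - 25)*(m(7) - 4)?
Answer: -712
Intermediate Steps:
B = -64 (B = 16*(-4) = -64)
m(W) = 5 + W
(B - 25)*(m(7) - 4) = (-64 - 25)*((5 + 7) - 4) = -89*(12 - 4) = -89*8 = -712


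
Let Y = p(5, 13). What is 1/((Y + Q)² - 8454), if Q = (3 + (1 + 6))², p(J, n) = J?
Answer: 1/2571 ≈ 0.00038895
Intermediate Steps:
Y = 5
Q = 100 (Q = (3 + 7)² = 10² = 100)
1/((Y + Q)² - 8454) = 1/((5 + 100)² - 8454) = 1/(105² - 8454) = 1/(11025 - 8454) = 1/2571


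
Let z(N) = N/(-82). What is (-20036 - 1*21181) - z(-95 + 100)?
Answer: -3379789/82 ≈ -41217.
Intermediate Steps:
z(N) = -N/82 (z(N) = N*(-1/82) = -N/82)
(-20036 - 1*21181) - z(-95 + 100) = (-20036 - 1*21181) - (-1)*(-95 + 100)/82 = (-20036 - 21181) - (-1)*5/82 = -41217 - 1*(-5/82) = -41217 + 5/82 = -3379789/82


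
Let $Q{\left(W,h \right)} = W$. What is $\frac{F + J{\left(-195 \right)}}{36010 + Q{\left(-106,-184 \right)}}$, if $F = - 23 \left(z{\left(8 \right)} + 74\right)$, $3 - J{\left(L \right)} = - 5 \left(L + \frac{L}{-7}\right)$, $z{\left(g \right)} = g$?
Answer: $- \frac{19031}{251328} \approx -0.075722$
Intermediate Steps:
$J{\left(L \right)} = 3 + \frac{30 L}{7}$ ($J{\left(L \right)} = 3 - - 5 \left(L + \frac{L}{-7}\right) = 3 - - 5 \left(L + L \left(- \frac{1}{7}\right)\right) = 3 - - 5 \left(L - \frac{L}{7}\right) = 3 - - 5 \frac{6 L}{7} = 3 - - \frac{30 L}{7} = 3 + \frac{30 L}{7}$)
$F = -1886$ ($F = - 23 \left(8 + 74\right) = \left(-23\right) 82 = -1886$)
$\frac{F + J{\left(-195 \right)}}{36010 + Q{\left(-106,-184 \right)}} = \frac{-1886 + \left(3 + \frac{30}{7} \left(-195\right)\right)}{36010 - 106} = \frac{-1886 + \left(3 - \frac{5850}{7}\right)}{35904} = \left(-1886 - \frac{5829}{7}\right) \frac{1}{35904} = \left(- \frac{19031}{7}\right) \frac{1}{35904} = - \frac{19031}{251328}$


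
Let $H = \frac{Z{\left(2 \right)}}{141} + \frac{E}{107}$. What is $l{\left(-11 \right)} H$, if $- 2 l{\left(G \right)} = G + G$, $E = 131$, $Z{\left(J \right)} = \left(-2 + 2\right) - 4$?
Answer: $\frac{198473}{15087} \approx 13.155$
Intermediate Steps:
$Z{\left(J \right)} = -4$ ($Z{\left(J \right)} = 0 - 4 = -4$)
$l{\left(G \right)} = - G$ ($l{\left(G \right)} = - \frac{G + G}{2} = - \frac{2 G}{2} = - G$)
$H = \frac{18043}{15087}$ ($H = - \frac{4}{141} + \frac{131}{107} = \frac{18043}{15087} \approx 1.1959$)
$l{\left(-11 \right)} H = \left(-1\right) \left(-11\right) \frac{18043}{15087} = 11 \cdot \frac{18043}{15087} = \frac{198473}{15087}$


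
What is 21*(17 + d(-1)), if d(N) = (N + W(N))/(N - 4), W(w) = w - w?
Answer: 1806/5 ≈ 361.20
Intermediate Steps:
W(w) = 0
d(N) = N/(-4 + N) (d(N) = (N + 0)/(N - 4) = N/(-4 + N))
21*(17 + d(-1)) = 21*(17 - 1/(-4 - 1)) = 21*(17 - 1/(-5)) = 21*(17 - 1*(-⅕)) = 21*(17 + ⅕) = 21*(86/5) = 1806/5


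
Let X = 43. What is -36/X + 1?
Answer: 7/43 ≈ 0.16279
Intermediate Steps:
-36/X + 1 = -36/43 + 1 = 7/43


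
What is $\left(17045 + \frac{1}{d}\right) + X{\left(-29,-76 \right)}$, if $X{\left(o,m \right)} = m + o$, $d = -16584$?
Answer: $\frac{280932959}{16584} \approx 16940.0$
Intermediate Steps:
$\left(17045 + \frac{1}{d}\right) + X{\left(-29,-76 \right)} = \left(17045 + \frac{1}{-16584}\right) - 105 = \left(17045 - \frac{1}{16584}\right) - 105 = \frac{282674279}{16584} - 105 = \frac{280932959}{16584}$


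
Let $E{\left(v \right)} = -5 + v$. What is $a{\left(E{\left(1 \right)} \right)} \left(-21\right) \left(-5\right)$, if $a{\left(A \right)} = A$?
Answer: $-420$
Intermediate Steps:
$a{\left(E{\left(1 \right)} \right)} \left(-21\right) \left(-5\right) = \left(-5 + 1\right) \left(-21\right) \left(-5\right) = \left(-4\right) \left(-21\right) \left(-5\right) = 84 \left(-5\right) = -420$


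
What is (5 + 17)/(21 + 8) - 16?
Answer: -442/29 ≈ -15.241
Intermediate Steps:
(5 + 17)/(21 + 8) - 16 = 22/29 - 16 = -442/29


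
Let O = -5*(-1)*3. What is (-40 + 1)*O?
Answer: -585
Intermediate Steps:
O = 15 (O = 5*3 = 15)
(-40 + 1)*O = (-40 + 1)*15 = -39*15 = -585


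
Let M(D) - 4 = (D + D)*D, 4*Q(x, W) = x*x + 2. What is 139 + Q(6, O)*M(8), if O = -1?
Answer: 1393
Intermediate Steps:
Q(x, W) = ½ + x²/4 (Q(x, W) = (x*x + 2)/4 = (x² + 2)/4 = (2 + x²)/4 = ½ + x²/4)
M(D) = 4 + 2*D² (M(D) = 4 + (D + D)*D = 4 + (2*D)*D = 4 + 2*D²)
139 + Q(6, O)*M(8) = 139 + (½ + (¼)*6²)*(4 + 2*8²) = 139 + (½ + (¼)*36)*(4 + 2*64) = 139 + (½ + 9)*(4 + 128) = 139 + (19/2)*132 = 139 + 1254 = 1393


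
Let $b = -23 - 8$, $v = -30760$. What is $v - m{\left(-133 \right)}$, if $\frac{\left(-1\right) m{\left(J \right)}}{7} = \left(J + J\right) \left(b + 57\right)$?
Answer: $-79172$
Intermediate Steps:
$b = -31$
$m{\left(J \right)} = - 364 J$ ($m{\left(J \right)} = - 7 \left(J + J\right) \left(-31 + 57\right) = - 7 \cdot 2 J 26 = - 7 \cdot 52 J = - 364 J$)
$v - m{\left(-133 \right)} = -30760 - \left(-364\right) \left(-133\right) = -30760 - 48412 = -79172$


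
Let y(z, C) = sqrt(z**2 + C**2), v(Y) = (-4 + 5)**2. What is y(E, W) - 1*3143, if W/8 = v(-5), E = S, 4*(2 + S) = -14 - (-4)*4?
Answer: -3143 + sqrt(265)/2 ≈ -3134.9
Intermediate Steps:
v(Y) = 1 (v(Y) = 1**2 = 1)
S = -3/2 (S = -2 + (-14 - (-4)*4)/4 = -2 + (-14 - 1*(-16))/4 = -2 + (-14 + 16)/4 = -2 + (1/4)*2 = -2 + 1/2 = -3/2 ≈ -1.5000)
E = -3/2 ≈ -1.5000
W = 8 (W = 8*1 = 8)
y(z, C) = sqrt(C**2 + z**2)
y(E, W) - 1*3143 = sqrt(8**2 + (-3/2)**2) - 1*3143 = sqrt(64 + 9/4) - 3143 = sqrt(265/4) - 3143 = sqrt(265)/2 - 3143 = -3143 + sqrt(265)/2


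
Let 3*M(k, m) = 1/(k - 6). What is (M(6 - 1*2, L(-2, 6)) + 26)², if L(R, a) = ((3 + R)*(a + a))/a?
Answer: 24025/36 ≈ 667.36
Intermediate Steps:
L(R, a) = 6 + 2*R (L(R, a) = ((3 + R)*(2*a))/a = (2*a*(3 + R))/a = 6 + 2*R)
M(k, m) = 1/(3*(-6 + k)) (M(k, m) = 1/(3*(k - 6)) = 1/(3*(-6 + k)))
(M(6 - 1*2, L(-2, 6)) + 26)² = (1/(3*(-6 + (6 - 1*2))) + 26)² = (1/(3*(-6 + (6 - 2))) + 26)² = (1/(3*(-6 + 4)) + 26)² = ((⅓)/(-2) + 26)² = ((⅓)*(-½) + 26)² = (-⅙ + 26)² = (155/6)² = 24025/36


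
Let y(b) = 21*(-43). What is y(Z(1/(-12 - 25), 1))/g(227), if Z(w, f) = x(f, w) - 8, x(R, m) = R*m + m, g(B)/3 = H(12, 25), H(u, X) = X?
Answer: -301/25 ≈ -12.040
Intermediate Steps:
g(B) = 75 (g(B) = 3*25 = 75)
x(R, m) = m + R*m
Z(w, f) = -8 + w*(1 + f) (Z(w, f) = w*(1 + f) - 8 = -8 + w*(1 + f))
y(b) = -903
y(Z(1/(-12 - 25), 1))/g(227) = -903/75 = -903*1/75 = -301/25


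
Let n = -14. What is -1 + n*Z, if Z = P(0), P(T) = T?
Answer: -1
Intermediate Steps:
Z = 0
-1 + n*Z = -1 - 14*0 = -1 + 0 = -1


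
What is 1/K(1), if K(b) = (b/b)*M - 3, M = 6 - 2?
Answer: 1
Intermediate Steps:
M = 4
K(b) = 1 (K(b) = (b/b)*4 - 3 = 1*4 - 3 = 4 - 3 = 1)
1/K(1) = 1/1 = 1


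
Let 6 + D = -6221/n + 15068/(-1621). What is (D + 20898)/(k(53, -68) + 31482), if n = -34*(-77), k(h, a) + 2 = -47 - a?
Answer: 88611477711/133683250778 ≈ 0.66285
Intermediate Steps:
k(h, a) = -49 - a (k(h, a) = -2 + (-47 - a) = -49 - a)
n = 2618
D = -74994933/4243778 (D = -6 + (-6221/2618 + 15068/(-1621)) = -6 + (-6221*1/2618 + 15068*(-1/1621)) = -6 + (-6221/2618 - 15068/1621) = -6 - 49532265/4243778 = -74994933/4243778 ≈ -17.672)
(D + 20898)/(k(53, -68) + 31482) = (-74994933/4243778 + 20898)/((-49 - 1*(-68)) + 31482) = 88611477711/(4243778*((-49 + 68) + 31482)) = 88611477711/(4243778*(19 + 31482)) = (88611477711/4243778)/31501 = (88611477711/4243778)*(1/31501) = 88611477711/133683250778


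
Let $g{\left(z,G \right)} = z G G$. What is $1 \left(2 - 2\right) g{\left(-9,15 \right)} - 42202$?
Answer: $-42202$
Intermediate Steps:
$g{\left(z,G \right)} = z G^{2}$ ($g{\left(z,G \right)} = G z G = z G^{2}$)
$1 \left(2 - 2\right) g{\left(-9,15 \right)} - 42202 = 1 \left(2 - 2\right) \left(- 9 \cdot 15^{2}\right) - 42202 = 1 \cdot 0 \left(\left(-9\right) 225\right) - 42202 = 0 \left(-2025\right) - 42202 = 0 - 42202 = -42202$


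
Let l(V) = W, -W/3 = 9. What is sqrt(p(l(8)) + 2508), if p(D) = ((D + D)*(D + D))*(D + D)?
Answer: 2*I*sqrt(38739) ≈ 393.64*I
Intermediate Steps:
W = -27 (W = -3*9 = -27)
l(V) = -27
p(D) = 8*D**3 (p(D) = ((2*D)*(2*D))*(2*D) = (4*D**2)*(2*D) = 8*D**3)
sqrt(p(l(8)) + 2508) = sqrt(8*(-27)**3 + 2508) = sqrt(8*(-19683) + 2508) = sqrt(-157464 + 2508) = sqrt(-154956) = 2*I*sqrt(38739)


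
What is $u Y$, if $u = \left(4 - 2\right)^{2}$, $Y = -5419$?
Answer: $-21676$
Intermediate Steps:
$u = 4$ ($u = 2^{2} = 4$)
$u Y = 4 \left(-5419\right) = -21676$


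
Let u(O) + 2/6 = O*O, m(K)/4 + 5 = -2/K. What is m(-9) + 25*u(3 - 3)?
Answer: -247/9 ≈ -27.444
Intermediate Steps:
m(K) = -20 - 8/K (m(K) = -20 + 4*(-2/K) = -20 - 8/K)
u(O) = -1/3 + O**2 (u(O) = -1/3 + O*O = -1/3 + O**2)
m(-9) + 25*u(3 - 3) = (-20 - 8/(-9)) + 25*(-1/3 + (3 - 3)**2) = (-20 - 8*(-1/9)) + 25*(-1/3 + 0**2) = (-20 + 8/9) + 25*(-1/3 + 0) = -172/9 + 25*(-1/3) = -172/9 - 25/3 = -247/9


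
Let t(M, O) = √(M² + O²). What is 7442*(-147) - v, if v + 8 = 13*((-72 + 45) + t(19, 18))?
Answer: -1093615 - 13*√685 ≈ -1.0940e+6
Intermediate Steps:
v = -359 + 13*√685 (v = -8 + 13*((-72 + 45) + √(19² + 18²)) = -8 + 13*(-27 + √(361 + 324)) = -8 + 13*(-27 + √685) = -8 + (-351 + 13*√685) = -359 + 13*√685 ≈ -18.757)
7442*(-147) - v = 7442*(-147) - (-359 + 13*√685) = -1093974 + (359 - 13*√685) = -1093615 - 13*√685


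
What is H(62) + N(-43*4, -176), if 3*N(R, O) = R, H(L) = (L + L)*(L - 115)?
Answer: -19888/3 ≈ -6629.3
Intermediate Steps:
H(L) = 2*L*(-115 + L) (H(L) = (2*L)*(-115 + L) = 2*L*(-115 + L))
N(R, O) = R/3
H(62) + N(-43*4, -176) = 2*62*(-115 + 62) + (-43*4)/3 = 2*62*(-53) + (1/3)*(-172) = -6572 - 172/3 = -19888/3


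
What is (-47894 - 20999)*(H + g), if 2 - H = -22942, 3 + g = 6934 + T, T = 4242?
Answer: -2350422481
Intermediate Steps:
g = 11173 (g = -3 + (6934 + 4242) = -3 + 11176 = 11173)
H = 22944 (H = 2 - 1*(-22942) = 2 + 22942 = 22944)
(-47894 - 20999)*(H + g) = (-47894 - 20999)*(22944 + 11173) = -68893*34117 = -2350422481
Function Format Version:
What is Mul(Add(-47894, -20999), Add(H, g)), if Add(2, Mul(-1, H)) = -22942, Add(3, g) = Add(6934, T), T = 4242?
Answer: -2350422481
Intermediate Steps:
g = 11173 (g = Add(-3, Add(6934, 4242)) = Add(-3, 11176) = 11173)
H = 22944 (H = Add(2, Mul(-1, -22942)) = Add(2, 22942) = 22944)
Mul(Add(-47894, -20999), Add(H, g)) = Mul(Add(-47894, -20999), Add(22944, 11173)) = Mul(-68893, 34117) = -2350422481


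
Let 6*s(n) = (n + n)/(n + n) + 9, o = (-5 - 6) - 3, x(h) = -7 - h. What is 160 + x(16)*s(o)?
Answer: 365/3 ≈ 121.67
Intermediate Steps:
o = -14 (o = -11 - 3 = -14)
s(n) = 5/3 (s(n) = ((n + n)/(n + n) + 9)/6 = ((2*n)/((2*n)) + 9)/6 = ((2*n)*(1/(2*n)) + 9)/6 = (1 + 9)/6 = (1/6)*10 = 5/3)
160 + x(16)*s(o) = 160 + (-7 - 1*16)*(5/3) = 160 + (-7 - 16)*(5/3) = 160 - 23*5/3 = 160 - 115/3 = 365/3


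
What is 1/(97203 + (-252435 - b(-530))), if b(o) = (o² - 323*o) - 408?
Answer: -1/606914 ≈ -1.6477e-6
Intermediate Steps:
b(o) = -408 + o² - 323*o
1/(97203 + (-252435 - b(-530))) = 1/(97203 + (-252435 - (-408 + (-530)² - 323*(-530)))) = 1/(97203 + (-252435 - (-408 + 280900 + 171190))) = 1/(97203 + (-252435 - 1*451682)) = 1/(97203 + (-252435 - 451682)) = 1/(97203 - 704117) = 1/(-606914) = -1/606914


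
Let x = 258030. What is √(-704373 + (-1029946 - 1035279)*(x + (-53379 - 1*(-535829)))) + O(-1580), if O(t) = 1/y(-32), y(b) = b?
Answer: -1/32 + I*√1529258512373 ≈ -0.03125 + 1.2366e+6*I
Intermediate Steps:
O(t) = -1/32 (O(t) = 1/(-32) = -1/32)
√(-704373 + (-1029946 - 1035279)*(x + (-53379 - 1*(-535829)))) + O(-1580) = √(-704373 + (-1029946 - 1035279)*(258030 + (-53379 - 1*(-535829)))) - 1/32 = √(-704373 - 2065225*(258030 + (-53379 + 535829))) - 1/32 = √(-704373 - 2065225*(258030 + 482450)) - 1/32 = √(-704373 - 2065225*740480) - 1/32 = √(-704373 - 1529257808000) - 1/32 = √(-1529258512373) - 1/32 = I*√1529258512373 - 1/32 = -1/32 + I*√1529258512373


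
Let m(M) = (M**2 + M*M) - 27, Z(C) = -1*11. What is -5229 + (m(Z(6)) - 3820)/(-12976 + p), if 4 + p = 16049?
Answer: -16051406/3069 ≈ -5230.2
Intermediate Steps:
p = 16045 (p = -4 + 16049 = 16045)
Z(C) = -11
m(M) = -27 + 2*M**2 (m(M) = (M**2 + M**2) - 27 = 2*M**2 - 27 = -27 + 2*M**2)
-5229 + (m(Z(6)) - 3820)/(-12976 + p) = -5229 + ((-27 + 2*(-11)**2) - 3820)/(-12976 + 16045) = -5229 + ((-27 + 2*121) - 3820)/3069 = -5229 + ((-27 + 242) - 3820)*(1/3069) = -5229 + (215 - 3820)*(1/3069) = -5229 - 3605*1/3069 = -5229 - 3605/3069 = -16051406/3069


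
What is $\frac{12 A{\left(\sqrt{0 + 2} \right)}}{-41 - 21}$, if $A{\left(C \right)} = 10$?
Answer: $- \frac{60}{31} \approx -1.9355$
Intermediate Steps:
$\frac{12 A{\left(\sqrt{0 + 2} \right)}}{-41 - 21} = \frac{12 \cdot 10}{-41 - 21} = \frac{120}{-62} = 120 \left(- \frac{1}{62}\right) = - \frac{60}{31}$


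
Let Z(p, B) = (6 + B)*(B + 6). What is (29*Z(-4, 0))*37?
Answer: 38628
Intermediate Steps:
Z(p, B) = (6 + B)**2 (Z(p, B) = (6 + B)*(6 + B) = (6 + B)**2)
(29*Z(-4, 0))*37 = (29*(6 + 0)**2)*37 = (29*6**2)*37 = (29*36)*37 = 1044*37 = 38628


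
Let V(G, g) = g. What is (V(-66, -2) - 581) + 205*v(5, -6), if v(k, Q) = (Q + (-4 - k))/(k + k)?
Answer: -1781/2 ≈ -890.50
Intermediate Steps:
v(k, Q) = (-4 + Q - k)/(2*k) (v(k, Q) = (-4 + Q - k)/((2*k)) = (-4 + Q - k)*(1/(2*k)) = (-4 + Q - k)/(2*k))
(V(-66, -2) - 581) + 205*v(5, -6) = (-2 - 581) + 205*((½)*(-4 - 6 - 1*5)/5) = -583 + 205*((½)*(⅕)*(-4 - 6 - 5)) = -583 + 205*((½)*(⅕)*(-15)) = -583 + 205*(-3/2) = -583 - 615/2 = -1781/2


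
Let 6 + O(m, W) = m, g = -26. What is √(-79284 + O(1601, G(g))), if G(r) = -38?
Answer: I*√77689 ≈ 278.73*I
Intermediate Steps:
O(m, W) = -6 + m
√(-79284 + O(1601, G(g))) = √(-79284 + (-6 + 1601)) = √(-79284 + 1595) = √(-77689) = I*√77689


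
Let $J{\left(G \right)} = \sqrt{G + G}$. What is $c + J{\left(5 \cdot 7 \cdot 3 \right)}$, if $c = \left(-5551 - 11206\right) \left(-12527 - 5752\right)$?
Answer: $306301203 + \sqrt{210} \approx 3.063 \cdot 10^{8}$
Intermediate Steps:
$J{\left(G \right)} = \sqrt{2} \sqrt{G}$ ($J{\left(G \right)} = \sqrt{2 G} = \sqrt{2} \sqrt{G}$)
$c = 306301203$ ($c = \left(-16757\right) \left(-18279\right) = 306301203$)
$c + J{\left(5 \cdot 7 \cdot 3 \right)} = 306301203 + \sqrt{2} \sqrt{5 \cdot 7 \cdot 3} = 306301203 + \sqrt{2} \sqrt{35 \cdot 3} = 306301203 + \sqrt{2} \sqrt{105} = 306301203 + \sqrt{210}$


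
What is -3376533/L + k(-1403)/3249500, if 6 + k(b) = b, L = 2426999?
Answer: -10975463625091/7886533250500 ≈ -1.3917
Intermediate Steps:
k(b) = -6 + b
-3376533/L + k(-1403)/3249500 = -3376533/2426999 + (-6 - 1403)/3249500 = -3376533*1/2426999 - 1409*1/3249500 = -3376533/2426999 - 1409/3249500 = -10975463625091/7886533250500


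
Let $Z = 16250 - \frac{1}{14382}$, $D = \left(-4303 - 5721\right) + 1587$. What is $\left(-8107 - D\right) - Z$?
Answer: $- \frac{228961439}{14382} \approx -15920.0$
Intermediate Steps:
$D = -8437$ ($D = -10024 + 1587 = -8437$)
$Z = \frac{233707499}{14382}$ ($Z = 16250 - \frac{1}{14382} = \frac{233707499}{14382} \approx 16250.0$)
$\left(-8107 - D\right) - Z = \left(-8107 - -8437\right) - \frac{233707499}{14382} = \left(-8107 + 8437\right) - \frac{233707499}{14382} = 330 - \frac{233707499}{14382} = - \frac{228961439}{14382}$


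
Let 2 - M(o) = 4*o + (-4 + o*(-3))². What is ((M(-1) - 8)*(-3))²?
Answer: 81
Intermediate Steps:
M(o) = 2 - (-4 - 3*o)² - 4*o (M(o) = 2 - (4*o + (-4 + o*(-3))²) = 2 - (4*o + (-4 - 3*o)²) = 2 - ((-4 - 3*o)² + 4*o) = 2 + (-(-4 - 3*o)² - 4*o) = 2 - (-4 - 3*o)² - 4*o)
((M(-1) - 8)*(-3))² = (((2 - (4 + 3*(-1))² - 4*(-1)) - 8)*(-3))² = (((2 - (4 - 3)² + 4) - 8)*(-3))² = (((2 - 1*1² + 4) - 8)*(-3))² = (((2 - 1*1 + 4) - 8)*(-3))² = (((2 - 1 + 4) - 8)*(-3))² = ((5 - 8)*(-3))² = (-3*(-3))² = 9² = 81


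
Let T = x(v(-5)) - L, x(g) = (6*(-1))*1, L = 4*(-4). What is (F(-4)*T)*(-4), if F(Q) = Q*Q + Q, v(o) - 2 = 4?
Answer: -480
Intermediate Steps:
v(o) = 6 (v(o) = 2 + 4 = 6)
L = -16
F(Q) = Q + Q² (F(Q) = Q² + Q = Q + Q²)
x(g) = -6 (x(g) = -6*1 = -6)
T = 10 (T = -6 - 1*(-16) = -6 + 16 = 10)
(F(-4)*T)*(-4) = (-4*(1 - 4)*10)*(-4) = (-4*(-3)*10)*(-4) = (12*10)*(-4) = 120*(-4) = -480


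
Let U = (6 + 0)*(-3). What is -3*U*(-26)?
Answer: -1404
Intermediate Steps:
U = -18 (U = 6*(-3) = -18)
-3*U*(-26) = -3*(-18)*(-26) = 54*(-26) = -1404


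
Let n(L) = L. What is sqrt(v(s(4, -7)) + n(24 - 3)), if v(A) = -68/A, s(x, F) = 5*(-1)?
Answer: sqrt(865)/5 ≈ 5.8822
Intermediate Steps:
s(x, F) = -5
sqrt(v(s(4, -7)) + n(24 - 3)) = sqrt(-68/(-5) + (24 - 3)) = sqrt(-68*(-1/5) + 21) = sqrt(68/5 + 21) = sqrt(173/5) = sqrt(865)/5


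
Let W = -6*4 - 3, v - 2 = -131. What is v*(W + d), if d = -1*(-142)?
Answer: -14835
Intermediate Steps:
v = -129 (v = 2 - 131 = -129)
d = 142
W = -27 (W = -24 - 3 = -27)
v*(W + d) = -129*(-27 + 142) = -129*115 = -14835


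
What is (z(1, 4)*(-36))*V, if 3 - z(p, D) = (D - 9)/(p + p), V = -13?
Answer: 2574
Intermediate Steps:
z(p, D) = 3 - (-9 + D)/(2*p) (z(p, D) = 3 - (D - 9)/(p + p) = 3 - (-9 + D)/(2*p))
(z(1, 4)*(-36))*V = (((½)*(9 - 1*4 + 6*1)/1)*(-36))*(-13) = (((½)*1*(9 - 4 + 6))*(-36))*(-13) = (((½)*1*11)*(-36))*(-13) = ((11/2)*(-36))*(-13) = -198*(-13) = 2574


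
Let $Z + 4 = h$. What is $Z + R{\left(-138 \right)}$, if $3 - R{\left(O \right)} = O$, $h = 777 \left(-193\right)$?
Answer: $-149824$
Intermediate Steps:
$h = -149961$
$R{\left(O \right)} = 3 - O$
$Z = -149965$ ($Z = -4 - 149961 = -149965$)
$Z + R{\left(-138 \right)} = -149965 + \left(3 - -138\right) = -149965 + \left(3 + 138\right) = -149965 + 141 = -149824$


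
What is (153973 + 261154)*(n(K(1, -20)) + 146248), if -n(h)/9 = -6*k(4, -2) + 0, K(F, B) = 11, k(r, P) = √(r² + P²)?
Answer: 60711493496 + 44833716*√5 ≈ 6.0812e+10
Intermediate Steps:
k(r, P) = √(P² + r²)
n(h) = 108*√5 (n(h) = -9*(-6*√((-2)² + 4²) + 0) = -9*(-6*√(4 + 16) + 0) = -9*(-12*√5 + 0) = -(-108)*√5 = 108*√5)
(153973 + 261154)*(n(K(1, -20)) + 146248) = (153973 + 261154)*(108*√5 + 146248) = 415127*(146248 + 108*√5) = 60711493496 + 44833716*√5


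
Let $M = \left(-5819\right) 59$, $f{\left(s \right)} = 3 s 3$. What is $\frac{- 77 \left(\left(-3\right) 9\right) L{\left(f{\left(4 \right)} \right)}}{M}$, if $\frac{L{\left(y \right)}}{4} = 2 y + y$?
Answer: $- \frac{81648}{31211} \approx -2.616$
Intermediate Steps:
$f{\left(s \right)} = 9 s$
$M = -343321$
$L{\left(y \right)} = 12 y$ ($L{\left(y \right)} = 4 \left(2 y + y\right) = 4 \cdot 3 y = 12 y$)
$\frac{- 77 \left(\left(-3\right) 9\right) L{\left(f{\left(4 \right)} \right)}}{M} = \frac{- 77 \left(\left(-3\right) 9\right) 12 \cdot 9 \cdot 4}{-343321} = \left(-77\right) \left(-27\right) 12 \cdot 36 \left(- \frac{1}{343321}\right) = 2079 \cdot 432 \left(- \frac{1}{343321}\right) = 898128 \left(- \frac{1}{343321}\right) = - \frac{81648}{31211}$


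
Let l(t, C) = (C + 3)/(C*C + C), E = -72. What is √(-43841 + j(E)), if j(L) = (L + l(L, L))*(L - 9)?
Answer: I*√3065565722/284 ≈ 194.96*I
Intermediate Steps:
l(t, C) = (3 + C)/(C + C²) (l(t, C) = (3 + C)/(C² + C) = (3 + C)/(C + C²))
j(L) = (-9 + L)*(L + (3 + L)/(L*(1 + L))) (j(L) = (L + (3 + L)/(L*(1 + L)))*(L - 9) = (L + (3 + L)/(L*(1 + L)))*(-9 + L) = (-9 + L)*(L + (3 + L)/(L*(1 + L))))
√(-43841 + j(E)) = √(-43841 + (-27 + (-72)⁴ - 8*(-72)² - 8*(-72)³ - 6*(-72))/((-72)*(1 - 72))) = √(-43841 - 1/72*(-27 + 26873856 - 8*5184 - 8*(-373248) + 432)/(-71)) = √(-43841 - 1/72*(-1/71)*(-27 + 26873856 - 41472 + 2985984 + 432)) = √(-43841 - 1/72*(-1/71)*29818773) = √(-43841 + 3313197/568) = √(-21588491/568) = I*√3065565722/284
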